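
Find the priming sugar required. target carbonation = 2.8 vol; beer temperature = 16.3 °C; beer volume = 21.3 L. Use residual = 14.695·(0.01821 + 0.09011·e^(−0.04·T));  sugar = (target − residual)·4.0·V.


residual = 14.695·(0.01821 + 0.09011·e^(−0.04·16.3)) = 0.9575
sugar = (2.8 − 0.9575)·4.0·21.3

156.9818 g


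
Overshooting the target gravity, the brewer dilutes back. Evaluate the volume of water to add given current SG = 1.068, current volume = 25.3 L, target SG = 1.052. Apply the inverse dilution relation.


V_water = V·((SG_curr − 1)/(SG_target − 1) − 1)
V_water = 25.3·((1.068 − 1)/(1.052 − 1) − 1)

7.7846 L


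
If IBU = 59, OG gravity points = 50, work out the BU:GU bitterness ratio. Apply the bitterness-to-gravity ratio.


BU:GU = IBU / OG_points
BU:GU = 59 / 50

1.1800


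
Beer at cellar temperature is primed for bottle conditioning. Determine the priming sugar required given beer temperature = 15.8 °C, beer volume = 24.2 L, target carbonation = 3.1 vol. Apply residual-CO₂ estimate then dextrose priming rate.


residual = 14.695·(0.01821 + 0.09011·e^(−0.04·T));  sugar = (target − residual)·4.0·V
residual = 14.695·(0.01821 + 0.09011·e^(−0.04·15.8)) = 0.9714
sugar = (3.1 − 0.9714)·4.0·24.2

206.0459 g


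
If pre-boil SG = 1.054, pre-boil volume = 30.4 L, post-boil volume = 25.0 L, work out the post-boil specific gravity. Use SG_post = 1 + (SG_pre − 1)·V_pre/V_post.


pts_pre = (1.054 − 1)·1000 = 54.0000
pts_post = 54.0000·30.4/25.0 = 65.6640
SG_post = 1 + 65.6640/1000

1.0657


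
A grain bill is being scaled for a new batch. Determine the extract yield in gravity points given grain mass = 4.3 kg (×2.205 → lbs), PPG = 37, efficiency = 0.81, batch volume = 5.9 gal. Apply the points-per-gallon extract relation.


points = lbs × PPG × eff / vol
lbs = 4.3 × 2.205 = 9.4815
points = 9.4815 × 37 × 0.81 / 5.9

48.1628 points


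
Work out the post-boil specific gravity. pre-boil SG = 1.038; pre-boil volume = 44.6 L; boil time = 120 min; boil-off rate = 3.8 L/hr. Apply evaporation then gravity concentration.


V_post = V_pre − rate·(t/60);  SG_post = 1 + (SG_pre−1)·V_pre/V_post
V_post = 44.6 − 3.8·(120/60) = 37.0000
SG_post = 1 + (1.038 − 1)·44.6/37.0000

1.0458


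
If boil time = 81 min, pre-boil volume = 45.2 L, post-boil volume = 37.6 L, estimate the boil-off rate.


rate = (V_pre − V_post) / (t_min/60)
rate = (45.2 − 37.6) / (81/60)

5.6296 L/hr


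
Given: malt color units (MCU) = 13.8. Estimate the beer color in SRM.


SRM = 1.4922 · MCU^0.6859
SRM = 1.4922 · 13.8^0.6859

9.0296 SRM


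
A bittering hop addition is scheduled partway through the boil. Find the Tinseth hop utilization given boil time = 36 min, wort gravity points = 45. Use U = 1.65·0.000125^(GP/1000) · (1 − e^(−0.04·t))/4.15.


bigness = 1.65·0.000125^(45/1000) = 1.1011
boil_factor = (1 − e^(−0.04·36))/4.15 = 0.1839
U = 1.1011 · 0.1839

0.2025


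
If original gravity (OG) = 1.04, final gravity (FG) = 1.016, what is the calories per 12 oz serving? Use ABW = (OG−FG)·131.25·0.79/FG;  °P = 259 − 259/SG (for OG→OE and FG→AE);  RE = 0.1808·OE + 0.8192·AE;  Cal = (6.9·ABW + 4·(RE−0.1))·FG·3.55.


ABW = (1.04 − 1.016)·131.25·0.79/1.016 = 2.4493
OE = 259 − 259/1.04 = 9.9615 °P
AE = 259 − 259/1.016 = 4.0787 °P
RE = 0.1808·9.9615 + 0.8192·4.0787 = 5.1424 °P
Cal = (6.9·2.4493 + 4·(5.1424−0.1))·1.016·3.55

133.7028 kcal


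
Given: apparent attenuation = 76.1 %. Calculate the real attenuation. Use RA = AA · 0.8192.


RA = 76.1 · 0.8192

62.3411 %


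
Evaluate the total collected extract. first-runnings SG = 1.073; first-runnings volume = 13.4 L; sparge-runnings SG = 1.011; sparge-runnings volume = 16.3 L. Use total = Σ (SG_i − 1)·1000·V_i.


first = (1.073 − 1)·1000·13.4 = 978.2000
sparge = (1.011 − 1)·1000·16.3 = 179.3000
total = 978.2000 + 179.3000

1157.5000 gravity·L


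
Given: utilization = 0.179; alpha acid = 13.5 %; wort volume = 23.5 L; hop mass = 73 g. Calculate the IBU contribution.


IBU = (α/100)·mass·U·1000 / V
IBU = (13.5/100)·73·0.179·1000 / 23.5

75.0657 IBU


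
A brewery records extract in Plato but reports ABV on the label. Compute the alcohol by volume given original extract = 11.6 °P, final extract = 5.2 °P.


SG = 259/(259 − P);  ABV = (OG − FG)·131.25
OG = 259/(259 − 11.6) = 1.0469
FG = 259/(259 − 5.2) = 1.0205
ABV = (1.0469 − 1.0205)·131.25

3.4649 % ABV


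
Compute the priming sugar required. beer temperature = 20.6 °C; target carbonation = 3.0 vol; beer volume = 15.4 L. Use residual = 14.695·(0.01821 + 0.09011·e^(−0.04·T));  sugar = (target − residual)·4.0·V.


residual = 14.695·(0.01821 + 0.09011·e^(−0.04·20.6)) = 0.8485
sugar = (3.0 − 0.8485)·4.0·15.4

132.5341 g


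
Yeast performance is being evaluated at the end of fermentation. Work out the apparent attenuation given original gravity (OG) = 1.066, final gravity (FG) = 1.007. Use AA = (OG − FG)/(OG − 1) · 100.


AA = (1.066 − 1.007)/(1.066 − 1) · 100

89.3939 %


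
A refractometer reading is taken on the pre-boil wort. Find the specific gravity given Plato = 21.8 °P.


SG = 259/(259 − P)
SG = 259/(259 − 21.8)

1.0919


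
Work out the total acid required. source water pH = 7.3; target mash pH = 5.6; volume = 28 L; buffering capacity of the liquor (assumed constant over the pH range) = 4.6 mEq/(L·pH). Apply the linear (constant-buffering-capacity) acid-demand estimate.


acid = buffering capacity · (pH_source − pH_target) · V
acid = 4.6 · (7.3 − 5.6) · 28

218.9600 mEq


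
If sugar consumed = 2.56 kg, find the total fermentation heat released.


Q = m_sugar · 590 kJ/kg
Q = 2.56 · 590

1510.4000 kJ


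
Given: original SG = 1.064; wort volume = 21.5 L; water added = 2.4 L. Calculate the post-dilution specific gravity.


SG_new = 1 + (SG_old − 1)·V_old/(V_old + V_water)
pts = (1.064 − 1)·1000·21.5/(21.5 + 2.4) = 57.5732
SG_new = 1 + 57.5732/1000

1.0576


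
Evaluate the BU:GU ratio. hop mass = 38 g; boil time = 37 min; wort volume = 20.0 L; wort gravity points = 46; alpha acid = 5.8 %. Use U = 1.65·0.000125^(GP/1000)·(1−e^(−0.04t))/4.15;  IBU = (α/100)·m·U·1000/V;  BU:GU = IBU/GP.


U = 1.65·0.000125^(46/1000)·(1−e^(−0.04·37))/4.15 = 0.2031
IBU = (5.8/100)·38·0.2031·1000/20.0 = 22.3819
BU:GU = 22.3819/46

0.4866


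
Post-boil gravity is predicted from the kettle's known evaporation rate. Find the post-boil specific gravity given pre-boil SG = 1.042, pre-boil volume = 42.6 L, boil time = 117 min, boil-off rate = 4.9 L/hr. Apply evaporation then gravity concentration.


V_post = V_pre − rate·(t/60);  SG_post = 1 + (SG_pre−1)·V_pre/V_post
V_post = 42.6 − 4.9·(117/60) = 33.0450
SG_post = 1 + (1.042 − 1)·42.6/33.0450

1.0541


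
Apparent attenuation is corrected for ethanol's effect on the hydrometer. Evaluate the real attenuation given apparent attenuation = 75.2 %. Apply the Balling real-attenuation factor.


RA = AA · 0.8192
RA = 75.2 · 0.8192

61.6038 %


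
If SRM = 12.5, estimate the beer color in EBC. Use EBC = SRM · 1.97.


EBC = 12.5 · 1.97

24.6250 EBC


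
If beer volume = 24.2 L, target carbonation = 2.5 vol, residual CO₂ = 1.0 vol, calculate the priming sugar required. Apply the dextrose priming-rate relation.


sugar = (target − residual)·4.0·V
sugar = (2.5 − 1.0)·4.0·24.2

145.2000 g


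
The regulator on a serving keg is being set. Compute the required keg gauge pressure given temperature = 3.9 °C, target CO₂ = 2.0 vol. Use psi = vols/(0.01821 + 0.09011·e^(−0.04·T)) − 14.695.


psi = 2.0/(0.01821 + 0.09011·e^(−0.04·3.9)) − 14.695

6.2904 psi


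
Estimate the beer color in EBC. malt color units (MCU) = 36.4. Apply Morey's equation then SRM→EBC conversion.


SRM = 1.4922·MCU^0.6859;  EBC = SRM·1.97
SRM = 1.4922·36.4^0.6859 = 17.5625
EBC = 17.5625·1.97

34.5981 EBC


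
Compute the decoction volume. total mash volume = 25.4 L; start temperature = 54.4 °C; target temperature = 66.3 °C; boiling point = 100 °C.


V_dec = V_total·(T_target − T_start)/(T_boil − T_start)
V_dec = 25.4·(66.3 − 54.4)/(100 − 54.4)

6.6285 L


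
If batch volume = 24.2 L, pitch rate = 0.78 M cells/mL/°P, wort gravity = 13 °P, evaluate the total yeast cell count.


cells (billions) = rate · V_L · °P
cells = 0.78 · 24.2 · 13

245.3880 billion cells


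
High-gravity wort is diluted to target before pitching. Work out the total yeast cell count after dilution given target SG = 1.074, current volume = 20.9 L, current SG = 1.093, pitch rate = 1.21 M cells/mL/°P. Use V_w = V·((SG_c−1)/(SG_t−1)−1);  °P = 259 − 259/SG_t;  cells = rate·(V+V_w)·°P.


V_w = 20.9·((1.093−1)/(1.074−1)−1) = 5.3662
V_final = 20.9 + 5.3662 = 26.2662
°P = 259 − 259/1.074 = 17.8454
cells = 1.21·26.2662·17.8454

567.1659 billion cells


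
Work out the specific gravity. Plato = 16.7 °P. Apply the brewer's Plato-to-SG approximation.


SG = 259/(259 − P)
SG = 259/(259 − 16.7)

1.0689


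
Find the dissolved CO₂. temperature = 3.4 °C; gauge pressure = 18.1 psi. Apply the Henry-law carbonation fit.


vols = (P + 14.695)·(0.01821 + 0.09011·e^(−0.04·T))
vols = (18.1 + 14.695)·(0.01821 + 0.09011·e^(−0.04·3.4))

3.1766 volumes


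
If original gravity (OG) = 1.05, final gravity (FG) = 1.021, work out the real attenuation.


AA = (OG−FG)/(OG−1)·100;  RA = AA·0.8192
AA = (1.05 − 1.021)/(1.05 − 1)·100 = 58.0000
RA = 58.0000·0.8192

47.5136 %


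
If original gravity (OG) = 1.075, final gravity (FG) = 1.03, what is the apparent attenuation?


AA = (OG − FG)/(OG − 1) · 100
AA = (1.075 − 1.03)/(1.075 − 1) · 100

60.0000 %


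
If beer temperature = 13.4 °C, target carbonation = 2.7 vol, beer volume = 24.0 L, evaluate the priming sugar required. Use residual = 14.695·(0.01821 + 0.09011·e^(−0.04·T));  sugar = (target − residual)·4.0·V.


residual = 14.695·(0.01821 + 0.09011·e^(−0.04·13.4)) = 1.0423
sugar = (2.7 − 1.0423)·4.0·24.0

159.1349 g


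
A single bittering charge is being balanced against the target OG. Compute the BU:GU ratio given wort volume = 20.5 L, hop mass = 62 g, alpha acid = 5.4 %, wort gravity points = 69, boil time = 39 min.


U = 1.65·0.000125^(GP/1000)·(1−e^(−0.04t))/4.15;  IBU = (α/100)·m·U·1000/V;  BU:GU = IBU/GP
U = 1.65·0.000125^(69/1000)·(1−e^(−0.04·39))/4.15 = 0.1689
IBU = (5.4/100)·62·0.1689·1000/20.5 = 27.5871
BU:GU = 27.5871/69

0.3998


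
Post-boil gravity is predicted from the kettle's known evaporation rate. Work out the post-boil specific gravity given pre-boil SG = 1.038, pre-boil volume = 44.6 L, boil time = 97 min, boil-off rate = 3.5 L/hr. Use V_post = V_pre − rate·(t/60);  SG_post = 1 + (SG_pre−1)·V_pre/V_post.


V_post = 44.6 − 3.5·(97/60) = 38.9417
SG_post = 1 + (1.038 − 1)·44.6/38.9417

1.0435


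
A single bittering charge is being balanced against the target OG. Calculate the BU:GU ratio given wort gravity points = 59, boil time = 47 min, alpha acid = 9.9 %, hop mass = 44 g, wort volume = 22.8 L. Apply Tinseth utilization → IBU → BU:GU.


U = 1.65·0.000125^(GP/1000)·(1−e^(−0.04t))/4.15;  IBU = (α/100)·m·U·1000/V;  BU:GU = IBU/GP
U = 1.65·0.000125^(59/1000)·(1−e^(−0.04·47))/4.15 = 0.1983
IBU = (9.9/100)·44·0.1983·1000/22.8 = 37.8791
BU:GU = 37.8791/59

0.6420


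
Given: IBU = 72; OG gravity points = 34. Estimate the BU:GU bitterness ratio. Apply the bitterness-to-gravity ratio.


BU:GU = IBU / OG_points
BU:GU = 72 / 34

2.1176


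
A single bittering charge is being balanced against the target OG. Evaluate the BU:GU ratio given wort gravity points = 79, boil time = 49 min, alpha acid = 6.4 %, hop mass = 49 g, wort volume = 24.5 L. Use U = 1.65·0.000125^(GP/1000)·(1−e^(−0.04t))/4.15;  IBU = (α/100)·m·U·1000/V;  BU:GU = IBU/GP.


U = 1.65·0.000125^(79/1000)·(1−e^(−0.04·49))/4.15 = 0.1679
IBU = (6.4/100)·49·0.1679·1000/24.5 = 21.4964
BU:GU = 21.4964/79

0.2721


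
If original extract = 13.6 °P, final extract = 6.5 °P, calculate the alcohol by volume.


SG = 259/(259 − P);  ABV = (OG − FG)·131.25
OG = 259/(259 − 13.6) = 1.0554
FG = 259/(259 − 6.5) = 1.0257
ABV = (1.0554 − 1.0257)·131.25

3.8951 % ABV


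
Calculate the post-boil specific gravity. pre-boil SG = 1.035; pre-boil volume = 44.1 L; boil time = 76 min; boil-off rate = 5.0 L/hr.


V_post = V_pre − rate·(t/60);  SG_post = 1 + (SG_pre−1)·V_pre/V_post
V_post = 44.1 − 5.0·(76/60) = 37.7667
SG_post = 1 + (1.035 − 1)·44.1/37.7667

1.0409


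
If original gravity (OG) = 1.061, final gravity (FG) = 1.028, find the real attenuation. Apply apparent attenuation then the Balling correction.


AA = (OG−FG)/(OG−1)·100;  RA = AA·0.8192
AA = (1.061 − 1.028)/(1.061 − 1)·100 = 54.0984
RA = 54.0984·0.8192

44.3174 %


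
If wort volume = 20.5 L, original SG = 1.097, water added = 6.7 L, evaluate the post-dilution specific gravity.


SG_new = 1 + (SG_old − 1)·V_old/(V_old + V_water)
pts = (1.097 − 1)·1000·20.5/(20.5 + 6.7) = 73.1066
SG_new = 1 + 73.1066/1000

1.0731


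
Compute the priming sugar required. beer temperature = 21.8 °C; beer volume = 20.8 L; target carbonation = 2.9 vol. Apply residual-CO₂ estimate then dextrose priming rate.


residual = 14.695·(0.01821 + 0.09011·e^(−0.04·T));  sugar = (target − residual)·4.0·V
residual = 14.695·(0.01821 + 0.09011·e^(−0.04·21.8)) = 0.8212
sugar = (2.9 − 0.8212)·4.0·20.8

172.9521 g


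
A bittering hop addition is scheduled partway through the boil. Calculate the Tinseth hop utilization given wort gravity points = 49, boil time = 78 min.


U = 1.65·0.000125^(GP/1000) · (1 − e^(−0.04·t))/4.15
bigness = 1.65·0.000125^(49/1000) = 1.0623
boil_factor = (1 − e^(−0.04·78))/4.15 = 0.2303
U = 1.0623 · 0.2303

0.2447


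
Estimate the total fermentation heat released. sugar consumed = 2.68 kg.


Q = m_sugar · 590 kJ/kg
Q = 2.68 · 590

1581.2000 kJ


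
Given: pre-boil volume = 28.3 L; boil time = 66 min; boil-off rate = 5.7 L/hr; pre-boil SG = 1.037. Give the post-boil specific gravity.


V_post = V_pre − rate·(t/60);  SG_post = 1 + (SG_pre−1)·V_pre/V_post
V_post = 28.3 − 5.7·(66/60) = 22.0300
SG_post = 1 + (1.037 − 1)·28.3/22.0300

1.0475


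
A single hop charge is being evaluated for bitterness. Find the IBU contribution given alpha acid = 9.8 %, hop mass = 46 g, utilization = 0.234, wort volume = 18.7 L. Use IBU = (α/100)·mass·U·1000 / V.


IBU = (9.8/100)·46·0.234·1000 / 18.7

56.4103 IBU


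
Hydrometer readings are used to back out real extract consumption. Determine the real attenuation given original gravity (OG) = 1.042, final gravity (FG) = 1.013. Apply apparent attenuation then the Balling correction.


AA = (OG−FG)/(OG−1)·100;  RA = AA·0.8192
AA = (1.042 − 1.013)/(1.042 − 1)·100 = 69.0476
RA = 69.0476·0.8192

56.5638 %


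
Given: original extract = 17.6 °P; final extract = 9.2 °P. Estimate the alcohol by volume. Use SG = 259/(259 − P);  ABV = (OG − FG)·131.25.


OG = 259/(259 − 17.6) = 1.0729
FG = 259/(259 − 9.2) = 1.0368
ABV = (1.0729 − 1.0368)·131.25

4.7353 % ABV


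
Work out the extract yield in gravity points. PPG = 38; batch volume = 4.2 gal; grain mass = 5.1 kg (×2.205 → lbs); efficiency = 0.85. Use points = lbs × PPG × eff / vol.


lbs = 5.1 × 2.205 = 11.2455
points = 11.2455 × 38 × 0.85 / 4.2

86.4832 points


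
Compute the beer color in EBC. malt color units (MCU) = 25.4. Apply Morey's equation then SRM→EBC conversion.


SRM = 1.4922·MCU^0.6859;  EBC = SRM·1.97
SRM = 1.4922·25.4^0.6859 = 13.7215
EBC = 13.7215·1.97

27.0314 EBC


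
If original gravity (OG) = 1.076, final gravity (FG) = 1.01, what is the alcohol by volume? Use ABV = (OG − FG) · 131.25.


ABV = (1.076 − 1.01) · 131.25

8.6625 % ABV


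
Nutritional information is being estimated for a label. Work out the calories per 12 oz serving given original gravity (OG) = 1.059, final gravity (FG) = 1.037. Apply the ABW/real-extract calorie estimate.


ABW = (OG−FG)·131.25·0.79/FG;  °P = 259 − 259/SG (for OG→OE and FG→AE);  RE = 0.1808·OE + 0.8192·AE;  Cal = (6.9·ABW + 4·(RE−0.1))·FG·3.55
ABW = (1.059 − 1.037)·131.25·0.79/1.037 = 2.1997
OE = 259 − 259/1.059 = 14.4297 °P
AE = 259 − 259/1.037 = 9.2411 °P
RE = 0.1808·14.4297 + 0.8192·9.2411 = 10.1792 °P
Cal = (6.9·2.1997 + 4·(10.1792−0.1))·1.037·3.55

204.2960 kcal


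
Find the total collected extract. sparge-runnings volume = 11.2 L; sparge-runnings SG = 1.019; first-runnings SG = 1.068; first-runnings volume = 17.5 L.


total = Σ (SG_i − 1)·1000·V_i
first = (1.068 − 1)·1000·17.5 = 1190.0000
sparge = (1.019 − 1)·1000·11.2 = 212.8000
total = 1190.0000 + 212.8000

1402.8000 gravity·L


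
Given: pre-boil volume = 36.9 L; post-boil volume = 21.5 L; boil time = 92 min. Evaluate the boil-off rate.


rate = (V_pre − V_post) / (t_min/60)
rate = (36.9 − 21.5) / (92/60)

10.0435 L/hr


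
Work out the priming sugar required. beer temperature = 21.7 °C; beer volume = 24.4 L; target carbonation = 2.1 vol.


residual = 14.695·(0.01821 + 0.09011·e^(−0.04·T));  sugar = (target − residual)·4.0·V
residual = 14.695·(0.01821 + 0.09011·e^(−0.04·21.7)) = 0.8235
sugar = (2.1 − 0.8235)·4.0·24.4

124.5895 g


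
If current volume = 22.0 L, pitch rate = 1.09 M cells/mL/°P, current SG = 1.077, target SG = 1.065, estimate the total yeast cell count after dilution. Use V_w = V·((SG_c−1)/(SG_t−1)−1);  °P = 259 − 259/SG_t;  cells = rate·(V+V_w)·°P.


V_w = 22.0·((1.077−1)/(1.065−1)−1) = 4.0615
V_final = 22.0 + 4.0615 = 26.0615
°P = 259 − 259/1.065 = 15.8075
cells = 1.09·26.0615·15.8075

449.0452 billion cells


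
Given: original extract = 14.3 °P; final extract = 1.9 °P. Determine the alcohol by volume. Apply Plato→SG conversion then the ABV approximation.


SG = 259/(259 − P);  ABV = (OG − FG)·131.25
OG = 259/(259 − 14.3) = 1.0584
FG = 259/(259 − 1.9) = 1.0074
ABV = (1.0584 − 1.0074)·131.25

6.7002 % ABV


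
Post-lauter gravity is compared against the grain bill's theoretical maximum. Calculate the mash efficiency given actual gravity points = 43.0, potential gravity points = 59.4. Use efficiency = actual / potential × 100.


efficiency = 43.0 / 59.4 × 100

72.3906 %


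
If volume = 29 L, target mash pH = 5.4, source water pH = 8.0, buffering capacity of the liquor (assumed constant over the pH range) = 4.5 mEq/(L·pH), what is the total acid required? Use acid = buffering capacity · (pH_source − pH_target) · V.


acid = 4.5 · (8.0 − 5.4) · 29

339.3000 mEq


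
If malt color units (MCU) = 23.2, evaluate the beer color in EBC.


SRM = 1.4922·MCU^0.6859;  EBC = SRM·1.97
SRM = 1.4922·23.2^0.6859 = 12.8948
EBC = 12.8948·1.97

25.4028 EBC


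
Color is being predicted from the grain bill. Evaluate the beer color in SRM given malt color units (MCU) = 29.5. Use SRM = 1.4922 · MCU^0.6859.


SRM = 1.4922 · 29.5^0.6859

15.2047 SRM


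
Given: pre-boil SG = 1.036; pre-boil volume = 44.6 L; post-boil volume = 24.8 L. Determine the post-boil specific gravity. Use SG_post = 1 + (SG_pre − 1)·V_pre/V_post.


pts_pre = (1.036 − 1)·1000 = 36.0000
pts_post = 36.0000·44.6/24.8 = 64.7419
SG_post = 1 + 64.7419/1000

1.0647


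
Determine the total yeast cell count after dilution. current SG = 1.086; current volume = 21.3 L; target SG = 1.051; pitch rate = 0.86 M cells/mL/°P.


V_w = V·((SG_c−1)/(SG_t−1)−1);  °P = 259 − 259/SG_t;  cells = rate·(V+V_w)·°P
V_w = 21.3·((1.086−1)/(1.051−1)−1) = 14.6176
V_final = 21.3 + 14.6176 = 35.9176
°P = 259 − 259/1.051 = 12.5680
cells = 0.86·35.9176·12.5680

388.2161 billion cells


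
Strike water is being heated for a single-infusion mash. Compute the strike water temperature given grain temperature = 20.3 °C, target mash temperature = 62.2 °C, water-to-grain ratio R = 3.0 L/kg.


T_strike = (0.41/R)·(T_mash − T_grain) + T_mash
T_strike = (0.41/3.0)·(62.2 − 20.3) + 62.2

67.9263 °C


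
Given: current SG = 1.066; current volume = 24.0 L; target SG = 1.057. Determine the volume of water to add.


V_water = V·((SG_curr − 1)/(SG_target − 1) − 1)
V_water = 24.0·((1.066 − 1)/(1.057 − 1) − 1)

3.7895 L


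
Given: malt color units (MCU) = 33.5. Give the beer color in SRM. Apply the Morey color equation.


SRM = 1.4922 · MCU^0.6859
SRM = 1.4922 · 33.5^0.6859

16.5903 SRM


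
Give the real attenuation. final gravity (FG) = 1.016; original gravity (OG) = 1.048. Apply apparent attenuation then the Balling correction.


AA = (OG−FG)/(OG−1)·100;  RA = AA·0.8192
AA = (1.048 − 1.016)/(1.048 − 1)·100 = 66.6667
RA = 66.6667·0.8192

54.6133 %


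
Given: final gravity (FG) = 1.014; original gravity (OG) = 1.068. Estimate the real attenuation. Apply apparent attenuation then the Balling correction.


AA = (OG−FG)/(OG−1)·100;  RA = AA·0.8192
AA = (1.068 − 1.014)/(1.068 − 1)·100 = 79.4118
RA = 79.4118·0.8192

65.0541 %


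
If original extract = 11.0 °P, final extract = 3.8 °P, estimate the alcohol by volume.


SG = 259/(259 − P);  ABV = (OG − FG)·131.25
OG = 259/(259 − 11.0) = 1.0444
FG = 259/(259 − 3.8) = 1.0149
ABV = (1.0444 − 1.0149)·131.25

3.8672 % ABV


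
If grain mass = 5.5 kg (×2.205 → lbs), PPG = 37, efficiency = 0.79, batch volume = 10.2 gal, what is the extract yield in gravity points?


points = lbs × PPG × eff / vol
lbs = 5.5 × 2.205 = 12.1275
points = 12.1275 × 37 × 0.79 / 10.2

34.7536 points


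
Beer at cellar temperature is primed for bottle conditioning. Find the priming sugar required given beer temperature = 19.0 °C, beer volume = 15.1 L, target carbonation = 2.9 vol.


residual = 14.695·(0.01821 + 0.09011·e^(−0.04·T));  sugar = (target − residual)·4.0·V
residual = 14.695·(0.01821 + 0.09011·e^(−0.04·19.0)) = 0.8869
sugar = (2.9 − 0.8869)·4.0·15.1

121.5934 g


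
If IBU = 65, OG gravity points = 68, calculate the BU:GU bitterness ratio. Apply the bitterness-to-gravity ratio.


BU:GU = IBU / OG_points
BU:GU = 65 / 68

0.9559


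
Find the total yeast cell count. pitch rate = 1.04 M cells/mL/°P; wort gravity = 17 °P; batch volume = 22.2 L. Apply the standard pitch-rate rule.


cells (billions) = rate · V_L · °P
cells = 1.04 · 22.2 · 17

392.4960 billion cells


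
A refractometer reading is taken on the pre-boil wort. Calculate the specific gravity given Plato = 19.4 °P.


SG = 259/(259 − P)
SG = 259/(259 − 19.4)

1.0810


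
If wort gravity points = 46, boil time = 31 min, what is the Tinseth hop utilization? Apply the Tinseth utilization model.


U = 1.65·0.000125^(GP/1000) · (1 − e^(−0.04·t))/4.15
bigness = 1.65·0.000125^(46/1000) = 1.0913
boil_factor = (1 − e^(−0.04·31))/4.15 = 0.1712
U = 1.0913 · 0.1712

0.1869


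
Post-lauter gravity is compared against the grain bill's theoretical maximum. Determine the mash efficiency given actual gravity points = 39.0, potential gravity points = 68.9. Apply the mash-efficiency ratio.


efficiency = actual / potential × 100
efficiency = 39.0 / 68.9 × 100

56.6038 %


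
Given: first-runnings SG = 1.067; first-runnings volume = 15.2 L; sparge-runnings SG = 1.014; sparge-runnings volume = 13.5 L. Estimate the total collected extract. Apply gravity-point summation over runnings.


total = Σ (SG_i − 1)·1000·V_i
first = (1.067 − 1)·1000·15.2 = 1018.4000
sparge = (1.014 − 1)·1000·13.5 = 189.0000
total = 1018.4000 + 189.0000

1207.4000 gravity·L


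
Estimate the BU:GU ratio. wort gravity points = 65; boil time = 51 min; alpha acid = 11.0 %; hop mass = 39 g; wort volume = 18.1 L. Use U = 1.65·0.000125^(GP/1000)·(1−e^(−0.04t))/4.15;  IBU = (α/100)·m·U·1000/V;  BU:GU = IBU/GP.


U = 1.65·0.000125^(65/1000)·(1−e^(−0.04·51))/4.15 = 0.1929
IBU = (11.0/100)·39·0.1929·1000/18.1 = 45.7108
BU:GU = 45.7108/65

0.7032


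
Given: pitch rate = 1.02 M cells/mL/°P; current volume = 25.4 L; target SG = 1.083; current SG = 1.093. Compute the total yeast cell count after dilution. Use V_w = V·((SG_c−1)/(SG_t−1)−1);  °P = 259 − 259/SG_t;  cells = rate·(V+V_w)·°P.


V_w = 25.4·((1.093−1)/(1.083−1)−1) = 3.0602
V_final = 25.4 + 3.0602 = 28.4602
°P = 259 − 259/1.083 = 19.8495
cells = 1.02·28.4602·19.8495

576.2198 billion cells


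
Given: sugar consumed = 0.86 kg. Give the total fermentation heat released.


Q = m_sugar · 590 kJ/kg
Q = 0.86 · 590

507.4000 kJ


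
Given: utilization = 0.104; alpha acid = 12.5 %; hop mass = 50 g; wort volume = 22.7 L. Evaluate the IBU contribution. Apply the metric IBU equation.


IBU = (α/100)·mass·U·1000 / V
IBU = (12.5/100)·50·0.104·1000 / 22.7

28.6344 IBU


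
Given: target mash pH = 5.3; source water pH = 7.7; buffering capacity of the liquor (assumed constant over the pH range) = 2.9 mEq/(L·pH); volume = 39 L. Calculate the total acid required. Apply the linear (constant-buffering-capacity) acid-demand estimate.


acid = buffering capacity · (pH_source − pH_target) · V
acid = 2.9 · (7.7 − 5.3) · 39

271.4400 mEq


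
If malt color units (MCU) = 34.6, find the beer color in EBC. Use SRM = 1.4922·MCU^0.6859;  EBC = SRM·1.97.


SRM = 1.4922·34.6^0.6859 = 16.9621
EBC = 16.9621·1.97

33.4153 EBC


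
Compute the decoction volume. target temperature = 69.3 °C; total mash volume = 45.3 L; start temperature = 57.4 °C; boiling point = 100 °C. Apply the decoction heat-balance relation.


V_dec = V_total·(T_target − T_start)/(T_boil − T_start)
V_dec = 45.3·(69.3 − 57.4)/(100 − 57.4)

12.6542 L


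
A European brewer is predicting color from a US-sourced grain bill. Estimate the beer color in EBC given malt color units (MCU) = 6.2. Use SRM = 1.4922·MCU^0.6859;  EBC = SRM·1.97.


SRM = 1.4922·6.2^0.6859 = 5.2159
EBC = 5.2159·1.97

10.2753 EBC


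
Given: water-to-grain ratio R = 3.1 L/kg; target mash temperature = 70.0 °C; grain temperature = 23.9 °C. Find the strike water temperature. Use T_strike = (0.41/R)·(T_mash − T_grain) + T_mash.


T_strike = (0.41/3.1)·(70.0 − 23.9) + 70.0

76.0971 °C


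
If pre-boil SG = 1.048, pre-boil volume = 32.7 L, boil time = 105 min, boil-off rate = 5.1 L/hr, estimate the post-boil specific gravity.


V_post = V_pre − rate·(t/60);  SG_post = 1 + (SG_pre−1)·V_pre/V_post
V_post = 32.7 − 5.1·(105/60) = 23.7750
SG_post = 1 + (1.048 − 1)·32.7/23.7750

1.0660


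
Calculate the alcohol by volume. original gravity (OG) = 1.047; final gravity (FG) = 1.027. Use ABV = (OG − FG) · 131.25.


ABV = (1.047 − 1.027) · 131.25

2.6250 % ABV


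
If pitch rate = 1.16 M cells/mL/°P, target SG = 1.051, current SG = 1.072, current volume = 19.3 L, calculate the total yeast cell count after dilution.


V_w = V·((SG_c−1)/(SG_t−1)−1);  °P = 259 − 259/SG_t;  cells = rate·(V+V_w)·°P
V_w = 19.3·((1.072−1)/(1.051−1)−1) = 7.9471
V_final = 19.3 + 7.9471 = 27.2471
°P = 259 − 259/1.051 = 12.5680
cells = 1.16·27.2471·12.5680

397.2326 billion cells


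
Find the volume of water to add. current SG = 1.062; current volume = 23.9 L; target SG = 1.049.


V_water = V·((SG_curr − 1)/(SG_target − 1) − 1)
V_water = 23.9·((1.062 − 1)/(1.049 − 1) − 1)

6.3408 L


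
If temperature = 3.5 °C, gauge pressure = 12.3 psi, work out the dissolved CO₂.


vols = (P + 14.695)·(0.01821 + 0.09011·e^(−0.04·T))
vols = (12.3 + 14.695)·(0.01821 + 0.09011·e^(−0.04·3.5))

2.6063 volumes


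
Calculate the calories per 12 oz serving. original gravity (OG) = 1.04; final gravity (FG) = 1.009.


ABW = (OG−FG)·131.25·0.79/FG;  °P = 259 − 259/SG (for OG→OE and FG→AE);  RE = 0.1808·OE + 0.8192·AE;  Cal = (6.9·ABW + 4·(RE−0.1))·FG·3.55
ABW = (1.04 − 1.009)·131.25·0.79/1.009 = 3.1856
OE = 259 − 259/1.04 = 9.9615 °P
AE = 259 − 259/1.009 = 2.3102 °P
RE = 0.1808·9.9615 + 0.8192·2.3102 = 3.6936 °P
Cal = (6.9·3.1856 + 4·(3.6936−0.1))·1.009·3.55

130.2225 kcal


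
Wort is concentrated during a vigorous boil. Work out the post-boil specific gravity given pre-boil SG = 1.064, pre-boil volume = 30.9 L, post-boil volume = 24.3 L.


SG_post = 1 + (SG_pre − 1)·V_pre/V_post
pts_pre = (1.064 − 1)·1000 = 64.0000
pts_post = 64.0000·30.9/24.3 = 81.3827
SG_post = 1 + 81.3827/1000

1.0814


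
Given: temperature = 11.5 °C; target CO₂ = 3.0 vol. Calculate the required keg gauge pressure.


psi = vols/(0.01821 + 0.09011·e^(−0.04·T)) − 14.695
psi = 3.0/(0.01821 + 0.09011·e^(−0.04·11.5)) − 14.695

25.2544 psi


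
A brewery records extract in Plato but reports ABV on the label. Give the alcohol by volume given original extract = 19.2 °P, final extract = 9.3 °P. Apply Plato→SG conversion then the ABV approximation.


SG = 259/(259 − P);  ABV = (OG − FG)·131.25
OG = 259/(259 − 19.2) = 1.0801
FG = 259/(259 − 9.3) = 1.0372
ABV = (1.0801 − 1.0372)·131.25

5.6204 % ABV


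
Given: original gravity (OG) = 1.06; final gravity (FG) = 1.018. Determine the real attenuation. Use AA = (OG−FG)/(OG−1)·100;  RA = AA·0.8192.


AA = (1.06 − 1.018)/(1.06 − 1)·100 = 70.0000
RA = 70.0000·0.8192

57.3440 %


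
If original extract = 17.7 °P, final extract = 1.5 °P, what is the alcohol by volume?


SG = 259/(259 − P);  ABV = (OG − FG)·131.25
OG = 259/(259 − 17.7) = 1.0734
FG = 259/(259 − 1.5) = 1.0058
ABV = (1.0734 − 1.0058)·131.25

8.8630 % ABV


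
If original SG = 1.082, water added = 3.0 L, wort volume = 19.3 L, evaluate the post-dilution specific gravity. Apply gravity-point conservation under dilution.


SG_new = 1 + (SG_old − 1)·V_old/(V_old + V_water)
pts = (1.082 − 1)·1000·19.3/(19.3 + 3.0) = 70.9686
SG_new = 1 + 70.9686/1000

1.0710


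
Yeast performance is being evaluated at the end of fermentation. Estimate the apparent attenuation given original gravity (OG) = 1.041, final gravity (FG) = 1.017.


AA = (OG − FG)/(OG − 1) · 100
AA = (1.041 − 1.017)/(1.041 − 1) · 100

58.5366 %


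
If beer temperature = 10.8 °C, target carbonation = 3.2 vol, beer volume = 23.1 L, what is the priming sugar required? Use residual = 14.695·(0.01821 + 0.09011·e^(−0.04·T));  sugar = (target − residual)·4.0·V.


residual = 14.695·(0.01821 + 0.09011·e^(−0.04·10.8)) = 1.1273
sugar = (3.2 − 1.1273)·4.0·23.1

191.5214 g


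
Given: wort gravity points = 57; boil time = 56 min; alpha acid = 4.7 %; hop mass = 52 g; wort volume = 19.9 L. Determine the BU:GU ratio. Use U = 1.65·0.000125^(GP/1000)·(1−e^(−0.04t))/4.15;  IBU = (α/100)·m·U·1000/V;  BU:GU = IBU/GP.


U = 1.65·0.000125^(57/1000)·(1−e^(−0.04·56))/4.15 = 0.2129
IBU = (4.7/100)·52·0.2129·1000/19.9 = 26.1410
BU:GU = 26.1410/57

0.4586


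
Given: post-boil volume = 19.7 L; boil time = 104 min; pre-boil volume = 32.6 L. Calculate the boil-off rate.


rate = (V_pre − V_post) / (t_min/60)
rate = (32.6 − 19.7) / (104/60)

7.4423 L/hr


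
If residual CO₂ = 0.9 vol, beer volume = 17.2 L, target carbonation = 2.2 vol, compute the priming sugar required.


sugar = (target − residual)·4.0·V
sugar = (2.2 − 0.9)·4.0·17.2

89.4400 g


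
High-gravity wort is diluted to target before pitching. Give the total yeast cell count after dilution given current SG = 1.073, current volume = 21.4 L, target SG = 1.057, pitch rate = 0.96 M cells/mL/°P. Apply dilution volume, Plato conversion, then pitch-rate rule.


V_w = V·((SG_c−1)/(SG_t−1)−1);  °P = 259 − 259/SG_t;  cells = rate·(V+V_w)·°P
V_w = 21.4·((1.073−1)/(1.057−1)−1) = 6.0070
V_final = 21.4 + 6.0070 = 27.4070
°P = 259 − 259/1.057 = 13.9669
cells = 0.96·27.4070·13.9669

367.4791 billion cells


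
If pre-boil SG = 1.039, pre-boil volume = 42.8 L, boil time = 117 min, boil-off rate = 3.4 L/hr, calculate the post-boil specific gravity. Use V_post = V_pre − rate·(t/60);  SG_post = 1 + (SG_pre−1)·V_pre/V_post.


V_post = 42.8 − 3.4·(117/60) = 36.1700
SG_post = 1 + (1.039 − 1)·42.8/36.1700

1.0461


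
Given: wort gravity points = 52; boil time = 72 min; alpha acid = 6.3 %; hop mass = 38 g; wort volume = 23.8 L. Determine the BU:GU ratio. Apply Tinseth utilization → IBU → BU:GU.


U = 1.65·0.000125^(GP/1000)·(1−e^(−0.04t))/4.15;  IBU = (α/100)·m·U·1000/V;  BU:GU = IBU/GP
U = 1.65·0.000125^(52/1000)·(1−e^(−0.04·72))/4.15 = 0.2352
IBU = (6.3/100)·38·0.2352·1000/23.8 = 23.6555
BU:GU = 23.6555/52

0.4549


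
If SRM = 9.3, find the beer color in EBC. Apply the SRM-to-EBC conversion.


EBC = SRM · 1.97
EBC = 9.3 · 1.97

18.3210 EBC


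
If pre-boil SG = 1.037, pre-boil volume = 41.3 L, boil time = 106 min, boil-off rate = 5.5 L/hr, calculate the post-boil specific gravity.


V_post = V_pre − rate·(t/60);  SG_post = 1 + (SG_pre−1)·V_pre/V_post
V_post = 41.3 − 5.5·(106/60) = 31.5833
SG_post = 1 + (1.037 − 1)·41.3/31.5833

1.0484


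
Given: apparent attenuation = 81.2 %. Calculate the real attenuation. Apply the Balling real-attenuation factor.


RA = AA · 0.8192
RA = 81.2 · 0.8192

66.5190 %


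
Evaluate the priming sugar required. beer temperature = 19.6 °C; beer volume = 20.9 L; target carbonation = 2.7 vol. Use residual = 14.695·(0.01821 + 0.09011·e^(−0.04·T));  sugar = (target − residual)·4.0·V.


residual = 14.695·(0.01821 + 0.09011·e^(−0.04·19.6)) = 0.8722
sugar = (2.7 − 0.8722)·4.0·20.9

152.8059 g


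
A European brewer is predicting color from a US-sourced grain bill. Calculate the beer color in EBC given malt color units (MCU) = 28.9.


SRM = 1.4922·MCU^0.6859;  EBC = SRM·1.97
SRM = 1.4922·28.9^0.6859 = 14.9919
EBC = 14.9919·1.97

29.5341 EBC


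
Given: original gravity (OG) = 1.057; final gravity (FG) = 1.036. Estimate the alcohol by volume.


ABV = (OG − FG) · 131.25
ABV = (1.057 − 1.036) · 131.25

2.7562 % ABV


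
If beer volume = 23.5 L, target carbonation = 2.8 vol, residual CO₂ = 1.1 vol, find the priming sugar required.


sugar = (target − residual)·4.0·V
sugar = (2.8 − 1.1)·4.0·23.5

159.8000 g


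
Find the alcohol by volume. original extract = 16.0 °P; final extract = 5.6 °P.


SG = 259/(259 − P);  ABV = (OG − FG)·131.25
OG = 259/(259 − 16.0) = 1.0658
FG = 259/(259 − 5.6) = 1.0221
ABV = (1.0658 − 1.0221)·131.25

5.7414 % ABV


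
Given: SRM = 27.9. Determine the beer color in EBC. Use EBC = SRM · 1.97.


EBC = 27.9 · 1.97

54.9630 EBC


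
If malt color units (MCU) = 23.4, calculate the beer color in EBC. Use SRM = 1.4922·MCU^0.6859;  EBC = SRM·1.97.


SRM = 1.4922·23.4^0.6859 = 12.9710
EBC = 12.9710·1.97

25.5528 EBC


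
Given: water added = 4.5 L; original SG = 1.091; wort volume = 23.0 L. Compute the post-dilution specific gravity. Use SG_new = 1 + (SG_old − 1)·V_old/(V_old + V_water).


pts = (1.091 − 1)·1000·23.0/(23.0 + 4.5) = 76.1091
SG_new = 1 + 76.1091/1000

1.0761


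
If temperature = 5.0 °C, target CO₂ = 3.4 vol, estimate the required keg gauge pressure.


psi = vols/(0.01821 + 0.09011·e^(−0.04·T)) − 14.695
psi = 3.4/(0.01821 + 0.09011·e^(−0.04·5.0)) − 14.695

22.2672 psi


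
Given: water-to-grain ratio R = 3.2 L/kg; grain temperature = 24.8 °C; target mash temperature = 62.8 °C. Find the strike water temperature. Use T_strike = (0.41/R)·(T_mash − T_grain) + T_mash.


T_strike = (0.41/3.2)·(62.8 − 24.8) + 62.8

67.6688 °C


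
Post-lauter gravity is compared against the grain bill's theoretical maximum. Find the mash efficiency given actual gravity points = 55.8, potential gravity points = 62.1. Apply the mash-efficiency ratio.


efficiency = actual / potential × 100
efficiency = 55.8 / 62.1 × 100

89.8551 %


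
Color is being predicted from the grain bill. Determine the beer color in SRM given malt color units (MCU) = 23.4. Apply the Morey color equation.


SRM = 1.4922 · MCU^0.6859
SRM = 1.4922 · 23.4^0.6859

12.9710 SRM


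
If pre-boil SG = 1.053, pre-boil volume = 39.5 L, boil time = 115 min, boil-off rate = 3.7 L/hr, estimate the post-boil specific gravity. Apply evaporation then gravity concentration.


V_post = V_pre − rate·(t/60);  SG_post = 1 + (SG_pre−1)·V_pre/V_post
V_post = 39.5 − 3.7·(115/60) = 32.4083
SG_post = 1 + (1.053 − 1)·39.5/32.4083

1.0646


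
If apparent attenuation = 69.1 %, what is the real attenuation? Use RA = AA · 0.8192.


RA = 69.1 · 0.8192

56.6067 %


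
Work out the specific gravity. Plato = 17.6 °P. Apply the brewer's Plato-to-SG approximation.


SG = 259/(259 − P)
SG = 259/(259 − 17.6)

1.0729


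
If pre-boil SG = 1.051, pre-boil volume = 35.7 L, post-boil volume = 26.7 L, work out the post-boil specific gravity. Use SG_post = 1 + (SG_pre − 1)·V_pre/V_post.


pts_pre = (1.051 − 1)·1000 = 51.0000
pts_post = 51.0000·35.7/26.7 = 68.1910
SG_post = 1 + 68.1910/1000

1.0682


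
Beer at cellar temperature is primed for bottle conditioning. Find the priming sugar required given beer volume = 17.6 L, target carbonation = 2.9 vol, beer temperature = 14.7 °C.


residual = 14.695·(0.01821 + 0.09011·e^(−0.04·T));  sugar = (target − residual)·4.0·V
residual = 14.695·(0.01821 + 0.09011·e^(−0.04·14.7)) = 1.0031
sugar = (2.9 − 1.0031)·4.0·17.6

133.5427 g


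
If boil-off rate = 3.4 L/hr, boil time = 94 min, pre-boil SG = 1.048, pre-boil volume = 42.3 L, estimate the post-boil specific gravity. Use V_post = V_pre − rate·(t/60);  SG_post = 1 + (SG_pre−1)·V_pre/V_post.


V_post = 42.3 − 3.4·(94/60) = 36.9733
SG_post = 1 + (1.048 − 1)·42.3/36.9733

1.0549


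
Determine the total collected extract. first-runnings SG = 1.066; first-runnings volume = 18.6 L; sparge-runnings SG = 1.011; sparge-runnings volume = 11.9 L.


total = Σ (SG_i − 1)·1000·V_i
first = (1.066 − 1)·1000·18.6 = 1227.6000
sparge = (1.011 − 1)·1000·11.9 = 130.9000
total = 1227.6000 + 130.9000

1358.5000 gravity·L


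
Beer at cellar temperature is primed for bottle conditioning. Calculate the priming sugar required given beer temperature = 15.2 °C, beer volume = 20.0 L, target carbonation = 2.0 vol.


residual = 14.695·(0.01821 + 0.09011·e^(−0.04·T));  sugar = (target − residual)·4.0·V
residual = 14.695·(0.01821 + 0.09011·e^(−0.04·15.2)) = 0.9885
sugar = (2.0 − 0.9885)·4.0·20.0

80.9181 g


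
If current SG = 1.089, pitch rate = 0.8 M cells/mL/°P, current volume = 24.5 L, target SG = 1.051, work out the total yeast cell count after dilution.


V_w = V·((SG_c−1)/(SG_t−1)−1);  °P = 259 − 259/SG_t;  cells = rate·(V+V_w)·°P
V_w = 24.5·((1.089−1)/(1.051−1)−1) = 18.2549
V_final = 24.5 + 18.2549 = 42.7549
°P = 259 − 259/1.051 = 12.5680
cells = 0.8·42.7549·12.5680

429.8759 billion cells


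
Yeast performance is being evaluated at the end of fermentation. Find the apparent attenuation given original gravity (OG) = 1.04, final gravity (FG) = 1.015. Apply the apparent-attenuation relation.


AA = (OG − FG)/(OG − 1) · 100
AA = (1.04 − 1.015)/(1.04 − 1) · 100

62.5000 %


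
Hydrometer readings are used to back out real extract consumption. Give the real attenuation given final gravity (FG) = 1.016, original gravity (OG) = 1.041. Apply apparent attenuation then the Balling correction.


AA = (OG−FG)/(OG−1)·100;  RA = AA·0.8192
AA = (1.041 − 1.016)/(1.041 − 1)·100 = 60.9756
RA = 60.9756·0.8192

49.9512 %
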